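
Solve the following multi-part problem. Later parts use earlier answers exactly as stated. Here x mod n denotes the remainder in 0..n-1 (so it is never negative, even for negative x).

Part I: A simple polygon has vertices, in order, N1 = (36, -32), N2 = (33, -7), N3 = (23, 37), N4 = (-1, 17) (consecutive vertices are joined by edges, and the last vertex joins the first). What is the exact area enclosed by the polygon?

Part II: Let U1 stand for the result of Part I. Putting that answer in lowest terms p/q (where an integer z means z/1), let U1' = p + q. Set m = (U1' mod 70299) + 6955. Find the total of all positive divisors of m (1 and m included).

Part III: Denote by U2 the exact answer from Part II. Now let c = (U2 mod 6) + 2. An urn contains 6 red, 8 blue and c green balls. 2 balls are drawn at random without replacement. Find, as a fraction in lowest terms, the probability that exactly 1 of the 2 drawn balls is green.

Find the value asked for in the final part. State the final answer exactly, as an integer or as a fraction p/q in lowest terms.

Part I: cross terms: (36*-7 - 33*-32)=804, (33*37 - 23*-7)=1382, (23*17 - -1*37)=428, (-1*-32 - 36*17)=-580; twice the area = |2034| = 2034; area = 1017; answer 1017
Part II: U1 = 1017; threaded value p + q = 1018; m = 7973; 7973 = 7 * 17 * 67; sigma = (1 + 7) * (1 + 17) * (1 + 67) = 8 * 18 * 68 = 9792; answer 9792
Part III: U2 = 9792; c = 2; total draws C(16,2) = 120; favorable C(2,1)*C(14,1) = 28; P = 7/30; answer 7/30

7/30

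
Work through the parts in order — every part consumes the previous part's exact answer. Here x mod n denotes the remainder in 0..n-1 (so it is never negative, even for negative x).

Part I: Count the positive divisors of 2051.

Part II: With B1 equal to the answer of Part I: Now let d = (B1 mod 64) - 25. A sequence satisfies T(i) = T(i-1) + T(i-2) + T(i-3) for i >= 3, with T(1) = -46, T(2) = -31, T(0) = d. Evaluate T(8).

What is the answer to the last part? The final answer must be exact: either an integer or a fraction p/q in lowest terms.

Part I: 2051 = 7 * 293; number of divisors = (1+1) * (1+1) = 4; answer 4
Part II: B1 = 4; d = -21; T(3) = 1*(-31) + 1*(-46) + 1*(-21) = -98; iterating: T(3)=-98, T(4)=-175, T(5)=-304, T(6)=-577, T(7)=-1056, T(8)=-1937; answer -1937

-1937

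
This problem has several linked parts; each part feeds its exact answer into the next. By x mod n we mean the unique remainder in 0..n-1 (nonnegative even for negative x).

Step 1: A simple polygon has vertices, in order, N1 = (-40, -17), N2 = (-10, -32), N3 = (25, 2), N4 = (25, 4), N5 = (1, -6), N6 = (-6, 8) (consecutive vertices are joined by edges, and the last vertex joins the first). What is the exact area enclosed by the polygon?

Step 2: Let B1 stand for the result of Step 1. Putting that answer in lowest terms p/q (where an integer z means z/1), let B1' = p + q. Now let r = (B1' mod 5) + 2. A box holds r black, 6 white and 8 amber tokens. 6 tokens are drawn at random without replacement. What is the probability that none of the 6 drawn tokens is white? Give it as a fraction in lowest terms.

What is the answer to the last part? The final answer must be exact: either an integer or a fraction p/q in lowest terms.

Step 1: cross terms: (-40*-32 - -10*-17)=1110, (-10*2 - 25*-32)=780, (25*4 - 25*2)=50, (25*-6 - 1*4)=-154, (1*8 - -6*-6)=-28, (-6*-17 - -40*8)=422; twice the area = |2180| = 2180; area = 1090; answer 1090
Step 2: B1 = 1090; threaded value p + q = 1091; r = 3; total draws C(17,6) = 12376; favorable C(11,6) = 462; P = 33/884; answer 33/884

33/884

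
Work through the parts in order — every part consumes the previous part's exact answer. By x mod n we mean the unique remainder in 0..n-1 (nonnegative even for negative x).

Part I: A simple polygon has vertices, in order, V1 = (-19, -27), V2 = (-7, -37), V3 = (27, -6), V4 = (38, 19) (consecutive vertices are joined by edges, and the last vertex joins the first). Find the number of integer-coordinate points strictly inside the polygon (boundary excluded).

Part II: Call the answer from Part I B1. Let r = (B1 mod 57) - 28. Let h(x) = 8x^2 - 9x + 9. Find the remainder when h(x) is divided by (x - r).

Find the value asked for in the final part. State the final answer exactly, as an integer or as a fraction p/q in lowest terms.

Part I: cross terms: (-19*-37 - -7*-27)=514, (-7*-6 - 27*-37)=1041, (27*19 - 38*-6)=741, (38*-27 - -19*19)=-665; twice the area = |1631| = 1631; area = 1631/2; boundary points = 2 + 1 + 1 + 1 = 5; strictly interior points = area - boundary/2 + 1 = 814; answer 814
Part II: B1 = 814; r = -12; remainder = value at the root: 8*(-12)^2 - 9*(-12)^1 + 9 = (1152) + (108) + (9) = 1269; answer 1269

1269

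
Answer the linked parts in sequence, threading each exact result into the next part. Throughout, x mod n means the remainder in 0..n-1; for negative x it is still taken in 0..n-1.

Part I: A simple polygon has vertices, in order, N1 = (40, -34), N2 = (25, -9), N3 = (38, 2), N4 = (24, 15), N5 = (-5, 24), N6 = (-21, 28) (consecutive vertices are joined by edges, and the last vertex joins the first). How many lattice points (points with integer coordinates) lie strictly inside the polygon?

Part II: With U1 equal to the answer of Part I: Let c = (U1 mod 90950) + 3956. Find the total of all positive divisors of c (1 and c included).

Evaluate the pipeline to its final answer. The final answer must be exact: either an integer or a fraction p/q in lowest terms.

4958

Part I: cross terms: (40*-9 - 25*-34)=490, (25*2 - 38*-9)=392, (38*15 - 24*2)=522, (24*24 - -5*15)=651, (-5*28 - -21*24)=364, (-21*-34 - 40*28)=-406; twice the area = |2013| = 2013; area = 2013/2; boundary points = 5 + 1 + 1 + 1 + 4 + 1 = 13; strictly interior points = area - boundary/2 + 1 = 1001; answer 1001
Part II: U1 = 1001; c = 4957; 4957 is prime, so its only divisors are 1 and 4957; sigma = 1 + 4957 = 4958; answer 4958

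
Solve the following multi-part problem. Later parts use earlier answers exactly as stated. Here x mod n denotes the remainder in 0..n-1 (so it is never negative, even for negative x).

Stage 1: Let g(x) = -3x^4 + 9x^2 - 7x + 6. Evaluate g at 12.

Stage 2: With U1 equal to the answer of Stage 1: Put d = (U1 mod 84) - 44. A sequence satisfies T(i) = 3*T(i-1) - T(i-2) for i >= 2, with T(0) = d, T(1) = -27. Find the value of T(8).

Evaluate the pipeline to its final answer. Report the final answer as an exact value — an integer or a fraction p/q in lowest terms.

Stage 1: -3*(12)^4 + 9*(12)^2 - 7*(12)^1 + 6 = (-62208) + (1296) + (-84) + (6) = -60990; answer -60990
Stage 2: U1 = -60990; d = 34; T(2) = 3*(-27) - 1*(34) = -115; iterating: T(2)=-115, T(3)=-318, T(4)=-839, T(5)=-2199, T(6)=-5758, T(7)=-15075, T(8)=-39467; answer -39467

-39467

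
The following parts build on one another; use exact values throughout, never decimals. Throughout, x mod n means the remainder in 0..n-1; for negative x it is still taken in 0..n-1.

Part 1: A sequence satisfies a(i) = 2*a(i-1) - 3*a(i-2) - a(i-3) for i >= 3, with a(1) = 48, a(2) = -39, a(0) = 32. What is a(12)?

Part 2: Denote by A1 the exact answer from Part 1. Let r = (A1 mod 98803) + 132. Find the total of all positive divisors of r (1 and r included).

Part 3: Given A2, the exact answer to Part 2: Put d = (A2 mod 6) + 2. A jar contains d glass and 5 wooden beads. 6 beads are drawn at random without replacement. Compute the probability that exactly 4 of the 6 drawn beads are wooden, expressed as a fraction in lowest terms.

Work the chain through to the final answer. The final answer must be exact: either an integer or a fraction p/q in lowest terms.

5/7

Part 1: a(3) = 2*(-39) - 3*(48) - 1*(32) = -254; iterating: a(3)=-254, a(4)=-439, a(5)=-77, a(6)=1417, a(7)=3504, a(8)=2834, a(9)=-6261, a(10)=-24528, a(11)=-33107, a(12)=13631; answer 13631
Part 2: A1 = 13631; r = 13763; 13763 is prime, so its only divisors are 1 and 13763; sigma = 1 + 13763 = 13764; answer 13764
Part 3: A2 = 13764; d = 2; total draws C(7,6) = 7; favorable C(5,4)*C(2,2) = 5; P = 5/7; answer 5/7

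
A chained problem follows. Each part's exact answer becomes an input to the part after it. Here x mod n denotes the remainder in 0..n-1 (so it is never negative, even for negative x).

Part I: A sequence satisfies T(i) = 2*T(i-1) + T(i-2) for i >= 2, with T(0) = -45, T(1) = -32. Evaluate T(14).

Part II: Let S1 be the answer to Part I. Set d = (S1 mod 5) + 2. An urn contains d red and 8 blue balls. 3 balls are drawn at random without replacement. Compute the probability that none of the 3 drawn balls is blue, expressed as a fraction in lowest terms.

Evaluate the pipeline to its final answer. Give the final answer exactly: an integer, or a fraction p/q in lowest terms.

1/165

Part I: T(2) = 2*(-32) + 1*(-45) = -109; iterating: T(2)=-109, T(3)=-250, T(4)=-609, T(5)=-1468, T(6)=-3545, T(7)=-8558, T(8)=-20661, T(9)=-49880, T(10)=-120421, T(11)=-290722, T(12)=-701865, T(13)=-1694452, T(14)=-4090769; answer -4090769
Part II: S1 = -4090769; d = 3; total draws C(11,3) = 165; favorable C(3,3) = 1; P = 1/165; answer 1/165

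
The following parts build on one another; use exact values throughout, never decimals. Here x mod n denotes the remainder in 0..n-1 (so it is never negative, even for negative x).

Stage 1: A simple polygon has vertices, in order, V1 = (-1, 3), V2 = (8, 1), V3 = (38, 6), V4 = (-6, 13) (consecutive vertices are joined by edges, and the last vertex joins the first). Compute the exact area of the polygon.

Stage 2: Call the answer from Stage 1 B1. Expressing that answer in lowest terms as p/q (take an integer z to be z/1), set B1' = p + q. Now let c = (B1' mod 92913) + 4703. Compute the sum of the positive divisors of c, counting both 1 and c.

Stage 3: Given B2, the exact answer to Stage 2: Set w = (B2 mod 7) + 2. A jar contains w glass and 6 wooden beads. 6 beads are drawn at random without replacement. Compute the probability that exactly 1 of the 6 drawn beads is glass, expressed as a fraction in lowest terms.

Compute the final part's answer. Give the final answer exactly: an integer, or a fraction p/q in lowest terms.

4/35

Stage 1: cross terms: (-1*1 - 8*3)=-25, (8*6 - 38*1)=10, (38*13 - -6*6)=530, (-6*3 - -1*13)=-5; twice the area = |510| = 510; area = 255; answer 255
Stage 2: B1 = 255; threaded value p + q = 256; c = 4959; 4959 = 3^2 * 19 * 29; sigma = (1 + 3 + 9) * (1 + 19) * (1 + 29) = 13 * 20 * 30 = 7800; answer 7800
Stage 3: B2 = 7800; w = 4; total draws C(10,6) = 210; favorable C(4,1)*C(6,5) = 24; P = 4/35; answer 4/35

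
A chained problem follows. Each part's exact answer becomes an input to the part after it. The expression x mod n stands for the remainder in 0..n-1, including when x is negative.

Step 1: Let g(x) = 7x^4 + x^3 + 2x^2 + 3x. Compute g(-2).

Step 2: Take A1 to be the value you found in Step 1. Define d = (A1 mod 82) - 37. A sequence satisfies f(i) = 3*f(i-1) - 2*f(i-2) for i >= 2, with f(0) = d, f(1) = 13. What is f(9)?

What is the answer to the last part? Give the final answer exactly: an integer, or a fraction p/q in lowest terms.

13273

Step 1: 7*(-2)^4 + 1*(-2)^3 + 2*(-2)^2 + 3*(-2)^1 = (112) + (-8) + (8) + (-6) = 106; answer 106
Step 2: A1 = 106; d = -13; f(2) = 3*(13) - 2*(-13) = 65; iterating: f(2)=65, f(3)=169, f(4)=377, f(5)=793, f(6)=1625, f(7)=3289, f(8)=6617, f(9)=13273; answer 13273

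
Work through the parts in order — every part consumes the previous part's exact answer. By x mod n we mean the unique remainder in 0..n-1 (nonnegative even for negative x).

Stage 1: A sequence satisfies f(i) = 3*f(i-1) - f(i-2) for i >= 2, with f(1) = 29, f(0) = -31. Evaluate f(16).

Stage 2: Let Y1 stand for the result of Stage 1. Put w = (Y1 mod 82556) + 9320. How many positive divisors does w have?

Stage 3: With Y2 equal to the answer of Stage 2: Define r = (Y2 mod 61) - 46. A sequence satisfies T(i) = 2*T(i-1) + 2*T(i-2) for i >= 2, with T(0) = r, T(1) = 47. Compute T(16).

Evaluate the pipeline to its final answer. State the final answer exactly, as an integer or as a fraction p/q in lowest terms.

Stage 1: f(2) = 3*(29) - 1*(-31) = 118; iterating: f(2)=118, f(3)=325, f(4)=857, f(5)=2246, f(6)=5881, f(7)=15397, f(8)=40310, f(9)=105533, f(10)=276289, f(11)=723334, f(12)=1893713, f(13)=4957805, f(14)=12979702, f(15)=33981301, f(16)=88964201; answer 88964201
Stage 2: Y1 = 88964201; w = 60709; 60709 = 11 * 5519; number of divisors = (1+1) * (1+1) = 4; answer 4
Stage 3: Y2 = 4; r = -42; T(2) = 2*(47) + 2*(-42) = 10; iterating: T(2)=10, T(3)=114, T(4)=248, T(5)=724, T(6)=1944, T(7)=5336, T(8)=14560, T(9)=39792, T(10)=108704, T(11)=296992, T(12)=811392, T(13)=2216768, T(14)=6056320, T(15)=16546176, T(16)=45204992; answer 45204992

45204992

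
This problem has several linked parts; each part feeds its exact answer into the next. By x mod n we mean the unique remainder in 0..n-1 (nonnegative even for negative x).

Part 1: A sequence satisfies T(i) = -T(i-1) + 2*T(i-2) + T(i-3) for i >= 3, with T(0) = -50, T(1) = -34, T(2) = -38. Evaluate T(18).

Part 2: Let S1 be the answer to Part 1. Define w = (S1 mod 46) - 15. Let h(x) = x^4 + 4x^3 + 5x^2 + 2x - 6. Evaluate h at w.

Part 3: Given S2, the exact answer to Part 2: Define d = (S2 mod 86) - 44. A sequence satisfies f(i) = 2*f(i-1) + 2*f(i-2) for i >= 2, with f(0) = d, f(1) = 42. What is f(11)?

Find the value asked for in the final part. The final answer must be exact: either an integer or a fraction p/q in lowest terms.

1034944

Part 1: T(3) = -1*(-38) + 2*(-34) + 1*(-50) = -80; iterating: T(3)=-80, T(4)=-30, T(5)=-168, T(6)=28, T(7)=-394, T(8)=282, T(9)=-1042, T(10)=1212, T(11)=-3014, T(12)=4396, T(13)=-9212, T(14)=14990, T(15)=-29018, T(16)=49786, T(17)=-92832, T(18)=163386; answer 163386
Part 2: S1 = 163386; w = 25; 1*(25)^4 + 4*(25)^3 + 5*(25)^2 + 2*(25)^1 - 6 = (390625) + (62500) + (3125) + (50) + (-6) = 456294; answer 456294
Part 3: S2 = 456294; d = 20; f(2) = 2*(42) + 2*(20) = 124; iterating: f(2)=124, f(3)=332, f(4)=912, f(5)=2488, f(6)=6800, f(7)=18576, f(8)=50752, f(9)=138656, f(10)=378816, f(11)=1034944; answer 1034944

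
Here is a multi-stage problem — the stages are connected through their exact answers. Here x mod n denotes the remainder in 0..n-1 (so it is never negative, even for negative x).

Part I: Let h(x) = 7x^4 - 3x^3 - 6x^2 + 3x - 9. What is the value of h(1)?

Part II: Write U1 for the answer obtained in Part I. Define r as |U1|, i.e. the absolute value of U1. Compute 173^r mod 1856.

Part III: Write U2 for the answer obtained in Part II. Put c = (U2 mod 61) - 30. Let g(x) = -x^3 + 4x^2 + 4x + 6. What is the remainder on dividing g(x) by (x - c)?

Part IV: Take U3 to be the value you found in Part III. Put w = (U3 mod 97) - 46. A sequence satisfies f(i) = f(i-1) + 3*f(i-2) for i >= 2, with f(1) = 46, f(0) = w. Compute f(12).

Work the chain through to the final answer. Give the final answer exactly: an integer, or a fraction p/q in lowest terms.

Part I: 7*(1)^4 - 3*(1)^3 - 6*(1)^2 + 3*(1)^1 - 9 = (7) + (-3) + (-6) + (3) + (-9) = -8; answer -8
Part II: U1 = -8; r = 8; squarings mod 1856: 173^1=173, 173^2=233, 173^4=465, 173^8=929; 173^8 = 173^8 = 929 (mod 1856); answer 929
Part III: U2 = 929; c = -16; remainder = value at the root: -1*(-16)^3 + 4*(-16)^2 + 4*(-16)^1 + 6 = (4096) + (1024) + (-64) + (6) = 5062; answer 5062
Part IV: U3 = 5062; w = -28; f(2) = 1*(46) + 3*(-28) = -38; iterating: f(2)=-38, f(3)=100, f(4)=-14, f(5)=286, f(6)=244, f(7)=1102, f(8)=1834, f(9)=5140, f(10)=10642, f(11)=26062, f(12)=57988; answer 57988

57988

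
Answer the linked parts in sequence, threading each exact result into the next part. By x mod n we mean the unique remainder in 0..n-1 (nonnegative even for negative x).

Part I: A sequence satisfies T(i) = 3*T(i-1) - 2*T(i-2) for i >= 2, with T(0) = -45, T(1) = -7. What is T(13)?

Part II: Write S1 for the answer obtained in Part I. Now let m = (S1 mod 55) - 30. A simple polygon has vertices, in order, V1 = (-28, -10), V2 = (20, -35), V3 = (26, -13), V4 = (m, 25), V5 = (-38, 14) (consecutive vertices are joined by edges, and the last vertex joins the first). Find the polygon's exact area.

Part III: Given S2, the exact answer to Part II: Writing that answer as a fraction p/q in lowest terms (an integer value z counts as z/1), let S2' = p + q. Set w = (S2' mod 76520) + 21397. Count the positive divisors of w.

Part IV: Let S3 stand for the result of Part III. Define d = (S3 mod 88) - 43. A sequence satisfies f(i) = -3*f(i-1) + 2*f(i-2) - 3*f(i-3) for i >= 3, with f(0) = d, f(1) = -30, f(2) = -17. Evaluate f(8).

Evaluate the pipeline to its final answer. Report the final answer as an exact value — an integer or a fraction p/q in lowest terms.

-53326

Part I: T(2) = 3*(-7) - 2*(-45) = 69; iterating: T(2)=69, T(3)=221, T(4)=525, T(5)=1133, T(6)=2349, T(7)=4781, T(8)=9645, T(9)=19373, T(10)=38829, T(11)=77741, T(12)=155565, T(13)=311213; answer 311213
Part II: S1 = 311213; m = -7; cross terms: (-28*-35 - 20*-10)=1180, (20*-13 - 26*-35)=650, (26*25 - -7*-13)=559, (-7*14 - -38*25)=852, (-38*-10 - -28*14)=772; twice the area = |4013| = 4013; area = 4013/2; answer 4013/2
Part III: S2 = 4013/2; threaded value p + q = 4015; w = 25412; 25412 = 2^2 * 6353; number of divisors = (2+1) * (1+1) = 6; answer 6
Part IV: S3 = 6; d = -37; f(3) = -3*(-17) + 2*(-30) - 3*(-37) = 102; iterating: f(3)=102, f(4)=-250, f(5)=1005, f(6)=-3821, f(7)=14223, f(8)=-53326; answer -53326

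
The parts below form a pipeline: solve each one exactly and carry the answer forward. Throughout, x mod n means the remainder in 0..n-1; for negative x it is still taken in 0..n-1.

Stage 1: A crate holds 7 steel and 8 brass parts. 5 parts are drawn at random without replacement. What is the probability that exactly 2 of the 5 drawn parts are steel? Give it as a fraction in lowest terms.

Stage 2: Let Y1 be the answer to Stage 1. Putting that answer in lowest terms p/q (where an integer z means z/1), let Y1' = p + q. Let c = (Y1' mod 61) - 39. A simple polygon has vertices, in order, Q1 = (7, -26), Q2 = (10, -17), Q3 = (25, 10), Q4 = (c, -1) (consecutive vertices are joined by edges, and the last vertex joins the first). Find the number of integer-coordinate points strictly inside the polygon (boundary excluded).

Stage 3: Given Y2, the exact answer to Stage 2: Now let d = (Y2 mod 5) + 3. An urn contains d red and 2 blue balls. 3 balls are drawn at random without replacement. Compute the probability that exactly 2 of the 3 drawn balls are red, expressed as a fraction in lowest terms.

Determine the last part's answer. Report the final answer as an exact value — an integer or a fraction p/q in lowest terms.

15/28

Stage 1: total draws C(15,5) = 3003; favorable C(7,2)*C(8,3) = 1176; P = 56/143; answer 56/143
Stage 2: Y1 = 56/143; threaded value p + q = 199; c = -23; cross terms: (7*-17 - 10*-26)=141, (10*10 - 25*-17)=525, (25*-1 - -23*10)=205, (-23*-26 - 7*-1)=605; twice the area = |1476| = 1476; area = 738; boundary points = 3 + 3 + 1 + 5 = 12; strictly interior points = area - boundary/2 + 1 = 733; answer 733
Stage 3: Y2 = 733; d = 6; total draws C(8,3) = 56; favorable C(6,2)*C(2,1) = 30; P = 15/28; answer 15/28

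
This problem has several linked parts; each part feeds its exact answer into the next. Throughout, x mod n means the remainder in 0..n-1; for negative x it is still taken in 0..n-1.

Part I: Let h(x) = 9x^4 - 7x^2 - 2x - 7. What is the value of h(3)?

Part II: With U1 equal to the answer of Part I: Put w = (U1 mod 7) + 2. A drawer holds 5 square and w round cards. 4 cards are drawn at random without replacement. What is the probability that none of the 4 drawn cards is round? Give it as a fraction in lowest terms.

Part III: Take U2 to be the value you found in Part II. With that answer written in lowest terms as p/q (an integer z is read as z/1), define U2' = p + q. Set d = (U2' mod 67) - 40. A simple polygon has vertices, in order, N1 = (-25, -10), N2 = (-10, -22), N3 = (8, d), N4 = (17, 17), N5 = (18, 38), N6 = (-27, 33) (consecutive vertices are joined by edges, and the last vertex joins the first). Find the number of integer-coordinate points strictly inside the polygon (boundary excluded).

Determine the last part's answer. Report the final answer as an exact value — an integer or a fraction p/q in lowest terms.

1579

Part I: 9*(3)^4 - 7*(3)^2 - 2*(3)^1 - 7 = (729) + (-63) + (-6) + (-7) = 653; answer 653
Part II: U1 = 653; w = 4; total draws C(9,4) = 126; favorable C(5,4) = 5; P = 5/126; answer 5/126
Part III: U2 = 5/126; threaded value p + q = 131; d = 24; cross terms: (-25*-22 - -10*-10)=450, (-10*24 - 8*-22)=-64, (8*17 - 17*24)=-272, (17*38 - 18*17)=340, (18*33 - -27*38)=1620, (-27*-10 - -25*33)=1095; twice the area = |3169| = 3169; area = 3169/2; boundary points = 3 + 2 + 1 + 1 + 5 + 1 = 13; strictly interior points = area - boundary/2 + 1 = 1579; answer 1579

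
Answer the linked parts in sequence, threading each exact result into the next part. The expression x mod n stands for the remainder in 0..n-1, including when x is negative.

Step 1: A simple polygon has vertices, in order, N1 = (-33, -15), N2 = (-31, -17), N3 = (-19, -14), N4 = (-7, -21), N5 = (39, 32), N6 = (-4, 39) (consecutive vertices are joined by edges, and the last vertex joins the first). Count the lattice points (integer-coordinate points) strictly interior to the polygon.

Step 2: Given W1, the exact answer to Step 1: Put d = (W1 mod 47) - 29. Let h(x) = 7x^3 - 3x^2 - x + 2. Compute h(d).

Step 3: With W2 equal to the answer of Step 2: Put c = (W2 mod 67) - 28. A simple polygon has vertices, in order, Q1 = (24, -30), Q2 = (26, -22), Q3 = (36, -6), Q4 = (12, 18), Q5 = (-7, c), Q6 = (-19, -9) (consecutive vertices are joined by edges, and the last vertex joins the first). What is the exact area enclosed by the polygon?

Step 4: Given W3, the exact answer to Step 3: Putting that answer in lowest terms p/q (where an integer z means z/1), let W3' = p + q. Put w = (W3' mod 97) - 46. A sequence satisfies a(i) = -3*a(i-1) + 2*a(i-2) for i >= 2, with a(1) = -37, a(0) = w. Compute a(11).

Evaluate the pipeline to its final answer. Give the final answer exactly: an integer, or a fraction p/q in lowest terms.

-9380621

Step 1: cross terms: (-33*-17 - -31*-15)=96, (-31*-14 - -19*-17)=111, (-19*-21 - -7*-14)=301, (-7*32 - 39*-21)=595, (39*39 - -4*32)=1649, (-4*-15 - -33*39)=1347; twice the area = |4099| = 4099; area = 4099/2; boundary points = 2 + 3 + 1 + 1 + 1 + 1 = 9; strictly interior points = area - boundary/2 + 1 = 2046; answer 2046
Step 2: W1 = 2046; d = -4; 7*(-4)^3 - 3*(-4)^2 - 1*(-4)^1 + 2 = (-448) + (-48) + (4) + (2) = -490; answer -490
Step 3: W2 = -490; c = 18; cross terms: (24*-22 - 26*-30)=252, (26*-6 - 36*-22)=636, (36*18 - 12*-6)=720, (12*18 - -7*18)=342, (-7*-9 - -19*18)=405, (-19*-30 - 24*-9)=786; twice the area = |3141| = 3141; area = 3141/2; answer 3141/2
Step 4: W3 = 3141/2; threaded value p + q = 3143; w = -7; a(2) = -3*(-37) + 2*(-7) = 97; iterating: a(2)=97, a(3)=-365, a(4)=1289, a(5)=-4597, a(6)=16369, a(7)=-58301, a(8)=207641, a(9)=-739525, a(10)=2633857, a(11)=-9380621; answer -9380621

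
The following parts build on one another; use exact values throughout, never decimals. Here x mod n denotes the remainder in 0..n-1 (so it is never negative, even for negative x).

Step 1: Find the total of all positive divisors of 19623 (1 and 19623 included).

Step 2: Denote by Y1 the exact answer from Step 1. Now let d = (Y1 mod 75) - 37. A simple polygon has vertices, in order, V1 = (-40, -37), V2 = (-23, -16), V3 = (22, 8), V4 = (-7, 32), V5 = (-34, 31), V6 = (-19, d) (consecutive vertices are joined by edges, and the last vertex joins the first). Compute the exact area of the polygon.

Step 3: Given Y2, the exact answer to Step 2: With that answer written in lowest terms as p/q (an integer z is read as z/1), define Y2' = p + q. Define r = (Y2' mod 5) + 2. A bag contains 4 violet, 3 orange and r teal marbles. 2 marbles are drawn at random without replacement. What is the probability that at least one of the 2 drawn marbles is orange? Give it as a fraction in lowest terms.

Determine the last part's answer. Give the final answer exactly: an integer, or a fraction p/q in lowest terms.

5/11

Step 1: 19623 = 3 * 31 * 211; sigma = (1 + 3) * (1 + 31) * (1 + 211) = 4 * 32 * 212 = 27136; answer 27136
Step 2: Y1 = 27136; d = 24; cross terms: (-40*-16 - -23*-37)=-211, (-23*8 - 22*-16)=168, (22*32 - -7*8)=760, (-7*31 - -34*32)=871, (-34*24 - -19*31)=-227, (-19*-37 - -40*24)=1663; twice the area = |3024| = 3024; area = 1512; answer 1512
Step 3: Y2 = 1512; threaded value p + q = 1513; r = 5; total draws C(12,2) = 66; complement C(9,2) = 36; favorable 66 - 36 = 30; P = 5/11; answer 5/11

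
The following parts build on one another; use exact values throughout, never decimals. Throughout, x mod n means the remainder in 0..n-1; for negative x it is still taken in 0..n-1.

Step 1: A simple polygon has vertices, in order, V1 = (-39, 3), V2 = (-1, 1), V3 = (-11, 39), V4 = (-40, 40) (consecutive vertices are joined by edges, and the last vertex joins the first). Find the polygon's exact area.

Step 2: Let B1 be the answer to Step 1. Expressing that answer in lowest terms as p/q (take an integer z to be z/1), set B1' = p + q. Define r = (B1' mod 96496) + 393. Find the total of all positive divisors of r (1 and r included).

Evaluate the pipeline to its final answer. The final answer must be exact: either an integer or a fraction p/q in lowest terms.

Step 1: cross terms: (-39*1 - -1*3)=-36, (-1*39 - -11*1)=-28, (-11*40 - -40*39)=1120, (-40*3 - -39*40)=1440; twice the area = |2496| = 2496; area = 1248; answer 1248
Step 2: B1 = 1248; threaded value p + q = 1249; r = 1642; 1642 = 2 * 821; sigma = (1 + 2) * (1 + 821) = 3 * 822 = 2466; answer 2466

2466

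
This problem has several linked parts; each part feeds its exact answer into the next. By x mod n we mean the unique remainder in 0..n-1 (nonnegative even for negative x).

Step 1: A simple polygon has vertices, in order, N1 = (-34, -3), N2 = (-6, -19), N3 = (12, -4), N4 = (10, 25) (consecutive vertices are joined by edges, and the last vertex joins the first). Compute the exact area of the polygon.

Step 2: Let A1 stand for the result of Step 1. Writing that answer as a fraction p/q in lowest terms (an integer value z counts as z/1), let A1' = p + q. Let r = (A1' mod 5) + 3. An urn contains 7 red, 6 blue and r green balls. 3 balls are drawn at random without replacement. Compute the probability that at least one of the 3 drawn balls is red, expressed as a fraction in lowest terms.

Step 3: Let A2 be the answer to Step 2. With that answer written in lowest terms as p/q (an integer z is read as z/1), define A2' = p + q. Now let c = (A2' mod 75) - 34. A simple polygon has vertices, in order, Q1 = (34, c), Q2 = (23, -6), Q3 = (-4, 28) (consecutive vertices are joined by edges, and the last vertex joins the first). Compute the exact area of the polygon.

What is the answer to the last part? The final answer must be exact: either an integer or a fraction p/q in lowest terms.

455/2

Step 1: cross terms: (-34*-19 - -6*-3)=628, (-6*-4 - 12*-19)=252, (12*25 - 10*-4)=340, (10*-3 - -34*25)=820; twice the area = |2040| = 2040; area = 1020; answer 1020
Step 2: A1 = 1020; threaded value p + q = 1021; r = 4; total draws C(17,3) = 680; complement C(10,3) = 120; favorable 680 - 120 = 560; P = 14/17; answer 14/17
Step 3: A2 = 14/17; threaded value p + q = 31; c = -3; cross terms: (34*-6 - 23*-3)=-135, (23*28 - -4*-6)=620, (-4*-3 - 34*28)=-940; twice the area = |-455| = 455; area = 455/2; answer 455/2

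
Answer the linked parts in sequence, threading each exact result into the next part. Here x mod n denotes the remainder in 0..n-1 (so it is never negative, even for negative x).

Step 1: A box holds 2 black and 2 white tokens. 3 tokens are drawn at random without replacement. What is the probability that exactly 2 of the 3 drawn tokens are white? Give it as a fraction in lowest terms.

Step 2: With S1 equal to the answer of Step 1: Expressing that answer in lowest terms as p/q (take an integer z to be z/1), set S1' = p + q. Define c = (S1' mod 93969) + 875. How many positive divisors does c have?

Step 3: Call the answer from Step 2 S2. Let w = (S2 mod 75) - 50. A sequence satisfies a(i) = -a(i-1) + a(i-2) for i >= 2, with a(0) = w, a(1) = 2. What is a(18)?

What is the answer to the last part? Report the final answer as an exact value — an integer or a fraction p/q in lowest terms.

-78630

Step 1: total draws C(4,3) = 4; favorable C(2,2)*C(2,1) = 2; P = 1/2; answer 1/2
Step 2: S1 = 1/2; threaded value p + q = 3; c = 878; 878 = 2 * 439; number of divisors = (1+1) * (1+1) = 4; answer 4
Step 3: S2 = 4; w = -46; a(2) = -1*(2) + 1*(-46) = -48; iterating: a(2)=-48, a(3)=50, a(4)=-98, a(5)=148, a(6)=-246, a(7)=394, a(8)=-640, a(9)=1034, a(10)=-1674, a(11)=2708, a(12)=-4382, a(13)=7090, a(14)=-11472, a(15)=18562, a(16)=-30034, a(17)=48596, a(18)=-78630; answer -78630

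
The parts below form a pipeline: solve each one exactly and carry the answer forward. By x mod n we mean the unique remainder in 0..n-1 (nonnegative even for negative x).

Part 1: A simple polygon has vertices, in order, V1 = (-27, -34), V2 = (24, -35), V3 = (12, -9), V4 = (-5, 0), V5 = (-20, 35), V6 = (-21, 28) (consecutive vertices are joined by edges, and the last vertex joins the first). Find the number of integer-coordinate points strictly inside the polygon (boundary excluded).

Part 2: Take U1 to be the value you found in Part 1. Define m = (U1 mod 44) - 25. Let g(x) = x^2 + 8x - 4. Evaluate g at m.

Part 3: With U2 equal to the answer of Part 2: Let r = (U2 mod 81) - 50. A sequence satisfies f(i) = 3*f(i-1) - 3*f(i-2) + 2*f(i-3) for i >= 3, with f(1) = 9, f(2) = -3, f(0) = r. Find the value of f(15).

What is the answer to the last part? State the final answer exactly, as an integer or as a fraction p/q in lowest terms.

Part 1: cross terms: (-27*-35 - 24*-34)=1761, (24*-9 - 12*-35)=204, (12*0 - -5*-9)=-45, (-5*35 - -20*0)=-175, (-20*28 - -21*35)=175, (-21*-34 - -27*28)=1470; twice the area = |3390| = 3390; area = 1695; boundary points = 1 + 2 + 1 + 5 + 1 + 2 = 12; strictly interior points = area - boundary/2 + 1 = 1690; answer 1690
Part 2: U1 = 1690; m = -7; 1*(-7)^2 + 8*(-7)^1 - 4 = (49) + (-56) + (-4) = -11; answer -11
Part 3: U2 = -11; r = 20; f(3) = 3*(-3) - 3*(9) + 2*(20) = 4; iterating: f(3)=4, f(4)=39, f(5)=99, f(6)=188, f(7)=345, f(8)=669, f(9)=1348, f(10)=2727, f(11)=5475, f(12)=10940, f(13)=21849, f(14)=43677, f(15)=87364; answer 87364

87364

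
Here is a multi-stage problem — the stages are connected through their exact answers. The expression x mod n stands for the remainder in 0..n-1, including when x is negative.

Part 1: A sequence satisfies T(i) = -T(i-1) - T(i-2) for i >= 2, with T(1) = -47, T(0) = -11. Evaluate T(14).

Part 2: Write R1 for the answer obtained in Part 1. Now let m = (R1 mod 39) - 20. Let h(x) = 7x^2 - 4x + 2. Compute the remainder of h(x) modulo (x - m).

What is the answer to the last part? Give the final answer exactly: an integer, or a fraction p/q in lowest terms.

13

Part 1: T(2) = -1*(-47) - 1*(-11) = 58; iterating: T(2)=58, T(3)=-11, T(4)=-47, T(5)=58, T(6)=-11, T(7)=-47, T(8)=58, T(9)=-11, T(10)=-47, T(11)=58, T(12)=-11, T(13)=-47, T(14)=58; answer 58
Part 2: R1 = 58; m = -1; remainder = value at the root: 7*(-1)^2 - 4*(-1)^1 + 2 = (7) + (4) + (2) = 13; answer 13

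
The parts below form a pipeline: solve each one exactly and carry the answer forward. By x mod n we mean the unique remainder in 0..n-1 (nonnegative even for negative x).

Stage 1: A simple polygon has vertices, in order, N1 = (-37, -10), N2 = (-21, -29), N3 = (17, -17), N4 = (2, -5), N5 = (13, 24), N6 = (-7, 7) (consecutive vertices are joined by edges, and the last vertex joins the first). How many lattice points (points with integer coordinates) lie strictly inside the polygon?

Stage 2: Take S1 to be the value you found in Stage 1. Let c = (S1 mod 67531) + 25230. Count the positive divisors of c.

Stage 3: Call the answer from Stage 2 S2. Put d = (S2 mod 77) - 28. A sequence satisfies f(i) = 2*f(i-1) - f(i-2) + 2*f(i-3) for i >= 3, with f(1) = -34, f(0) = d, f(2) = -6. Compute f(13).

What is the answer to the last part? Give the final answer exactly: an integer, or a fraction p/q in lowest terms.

Stage 1: cross terms: (-37*-29 - -21*-10)=863, (-21*-17 - 17*-29)=850, (17*-5 - 2*-17)=-51, (2*24 - 13*-5)=113, (13*7 - -7*24)=259, (-7*-10 - -37*7)=329; twice the area = |2363| = 2363; area = 2363/2; boundary points = 1 + 2 + 3 + 1 + 1 + 1 = 9; strictly interior points = area - boundary/2 + 1 = 1178; answer 1178
Stage 2: S1 = 1178; c = 26408; 26408 = 2^3 * 3301; number of divisors = (3+1) * (1+1) = 8; answer 8
Stage 3: S2 = 8; d = -20; f(3) = 2*(-6) - 1*(-34) + 2*(-20) = -18; iterating: f(3)=-18, f(4)=-98, f(5)=-190, f(6)=-318, f(7)=-642, f(8)=-1346, f(9)=-2686, f(10)=-5310, f(11)=-10626, f(12)=-21314, f(13)=-42622; answer -42622

-42622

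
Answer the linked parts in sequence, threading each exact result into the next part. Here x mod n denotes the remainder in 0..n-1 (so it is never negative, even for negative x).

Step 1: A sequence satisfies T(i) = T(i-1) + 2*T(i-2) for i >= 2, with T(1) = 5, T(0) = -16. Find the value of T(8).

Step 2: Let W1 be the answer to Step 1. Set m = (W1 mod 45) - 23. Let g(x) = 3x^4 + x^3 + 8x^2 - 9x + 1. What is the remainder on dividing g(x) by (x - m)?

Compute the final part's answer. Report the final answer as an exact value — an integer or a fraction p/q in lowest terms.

202609

Step 1: T(2) = 1*(5) + 2*(-16) = -27; iterating: T(2)=-27, T(3)=-17, T(4)=-71, T(5)=-105, T(6)=-247, T(7)=-457, T(8)=-951; answer -951
Step 2: W1 = -951; m = 16; remainder = value at the root: 3*(16)^4 + 1*(16)^3 + 8*(16)^2 - 9*(16)^1 + 1 = (196608) + (4096) + (2048) + (-144) + (1) = 202609; answer 202609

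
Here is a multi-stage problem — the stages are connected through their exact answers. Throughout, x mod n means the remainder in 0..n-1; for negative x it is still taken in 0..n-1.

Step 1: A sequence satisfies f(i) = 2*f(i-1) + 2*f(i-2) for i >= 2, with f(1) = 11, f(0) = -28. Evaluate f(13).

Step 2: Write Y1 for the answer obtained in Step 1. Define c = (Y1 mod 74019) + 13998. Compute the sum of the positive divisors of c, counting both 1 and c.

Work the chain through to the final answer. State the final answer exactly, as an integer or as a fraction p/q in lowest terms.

Step 1: f(2) = 2*(11) + 2*(-28) = -34; iterating: f(2)=-34, f(3)=-46, f(4)=-160, f(5)=-412, f(6)=-1144, f(7)=-3112, f(8)=-8512, f(9)=-23248, f(10)=-63520, f(11)=-173536, f(12)=-474112, f(13)=-1295296; answer -1295296
Step 2: Y1 = -1295296; c = 51044; 51044 = 2^2 * 7 * 1823; sigma = (1 + 2 + 4) * (1 + 7) * (1 + 1823) = 7 * 8 * 1824 = 102144; answer 102144

102144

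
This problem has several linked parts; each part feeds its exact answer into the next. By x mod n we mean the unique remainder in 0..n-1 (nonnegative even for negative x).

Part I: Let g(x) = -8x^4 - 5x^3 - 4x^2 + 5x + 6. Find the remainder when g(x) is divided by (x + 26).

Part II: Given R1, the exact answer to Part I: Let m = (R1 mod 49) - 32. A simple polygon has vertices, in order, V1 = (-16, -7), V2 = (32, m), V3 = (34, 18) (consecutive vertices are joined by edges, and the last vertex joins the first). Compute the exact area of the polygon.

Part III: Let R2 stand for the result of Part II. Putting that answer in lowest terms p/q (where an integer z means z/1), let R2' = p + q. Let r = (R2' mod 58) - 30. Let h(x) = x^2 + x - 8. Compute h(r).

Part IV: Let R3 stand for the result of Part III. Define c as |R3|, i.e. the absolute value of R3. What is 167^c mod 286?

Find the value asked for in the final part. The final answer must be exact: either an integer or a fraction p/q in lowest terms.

81

Part I: remainder = value at the root: -8*(-26)^4 - 5*(-26)^3 - 4*(-26)^2 + 5*(-26)^1 + 6 = (-3655808) + (87880) + (-2704) + (-130) + (6) = -3570756; answer -3570756
Part II: R1 = -3570756; m = -11; cross terms: (-16*-11 - 32*-7)=400, (32*18 - 34*-11)=950, (34*-7 - -16*18)=50; twice the area = |1400| = 1400; area = 700; answer 700
Part III: R2 = 700; threaded value p + q = 701; r = -25; 1*(-25)^2 + 1*(-25)^1 - 8 = (625) + (-25) + (-8) = 592; answer 592
Part IV: R3 = 592; c = 592; squarings mod 286: 167^1=167, 167^2=147, 167^4=159, 167^8=113, 167^16=185, 167^32=191, 167^64=159, 167^128=113, 167^256=185, 167^512=191; 167^592 = 167^16 * 167^64 * 167^512 = 81 (mod 286); answer 81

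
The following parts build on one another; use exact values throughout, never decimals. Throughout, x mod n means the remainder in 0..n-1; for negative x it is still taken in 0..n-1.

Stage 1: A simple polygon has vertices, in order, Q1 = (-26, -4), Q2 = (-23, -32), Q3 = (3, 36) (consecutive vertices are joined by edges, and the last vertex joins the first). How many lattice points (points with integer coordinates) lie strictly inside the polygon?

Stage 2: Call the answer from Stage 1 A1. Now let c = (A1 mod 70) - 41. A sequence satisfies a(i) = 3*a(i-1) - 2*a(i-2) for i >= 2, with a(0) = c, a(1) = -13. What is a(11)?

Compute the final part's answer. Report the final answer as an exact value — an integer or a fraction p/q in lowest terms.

-34795

Stage 1: cross terms: (-26*-32 - -23*-4)=740, (-23*36 - 3*-32)=-732, (3*-4 - -26*36)=924; twice the area = |932| = 932; area = 466; boundary points = 1 + 2 + 1 = 4; strictly interior points = area - boundary/2 + 1 = 465; answer 465
Stage 2: A1 = 465; c = 4; a(2) = 3*(-13) - 2*(4) = -47; iterating: a(2)=-47, a(3)=-115, a(4)=-251, a(5)=-523, a(6)=-1067, a(7)=-2155, a(8)=-4331, a(9)=-8683, a(10)=-17387, a(11)=-34795; answer -34795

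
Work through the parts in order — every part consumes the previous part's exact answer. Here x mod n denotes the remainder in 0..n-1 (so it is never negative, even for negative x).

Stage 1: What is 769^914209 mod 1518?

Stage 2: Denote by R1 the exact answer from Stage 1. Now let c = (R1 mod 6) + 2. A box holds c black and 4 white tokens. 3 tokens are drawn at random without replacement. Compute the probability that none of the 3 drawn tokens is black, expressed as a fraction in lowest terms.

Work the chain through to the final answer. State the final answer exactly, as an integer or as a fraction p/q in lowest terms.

4/35

Stage 1: squarings mod 1518: 769^1=769, 769^2=859, 769^4=133, 769^8=991, 769^16=1453, 769^32=1189, 769^64=463, 769^128=331, 769^256=265, 769^512=397, 769^1024=1255, 769^2048=859, 769^4096=133, 769^8192=991, 769^16384=1453, 769^32768=1189, 769^65536=463, 769^131072=331, 769^262144=265, 769^524288=397; 769^914209 = 769^1 * 769^32 * 769^256 * 769^512 * 769^4096 * 769^8192 * 769^16384 * 769^32768 * 769^65536 * 769^262144 * 769^524288 = 835 (mod 1518); answer 835
Stage 2: R1 = 835; c = 3; total draws C(7,3) = 35; favorable C(4,3) = 4; P = 4/35; answer 4/35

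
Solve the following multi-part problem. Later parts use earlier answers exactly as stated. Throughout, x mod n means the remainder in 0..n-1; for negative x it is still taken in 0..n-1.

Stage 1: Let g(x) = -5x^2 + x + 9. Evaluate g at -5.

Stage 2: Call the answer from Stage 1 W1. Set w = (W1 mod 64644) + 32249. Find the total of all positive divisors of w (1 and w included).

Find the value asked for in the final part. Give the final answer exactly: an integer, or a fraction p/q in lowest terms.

182476

Stage 1: -5*(-5)^2 + 1*(-5)^1 + 9 = (-125) + (-5) + (9) = -121; answer -121
Stage 2: W1 = -121; w = 96772; 96772 = 2^2 * 13 * 1861; sigma = (1 + 2 + 4) * (1 + 13) * (1 + 1861) = 7 * 14 * 1862 = 182476; answer 182476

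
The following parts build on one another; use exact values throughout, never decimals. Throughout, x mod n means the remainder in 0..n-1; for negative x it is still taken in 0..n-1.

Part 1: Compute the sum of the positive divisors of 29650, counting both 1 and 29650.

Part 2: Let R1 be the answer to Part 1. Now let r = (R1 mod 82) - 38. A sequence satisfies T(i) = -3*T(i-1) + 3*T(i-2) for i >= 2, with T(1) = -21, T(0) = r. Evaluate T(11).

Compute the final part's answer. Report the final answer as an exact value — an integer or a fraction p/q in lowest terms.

-17890389

Part 1: 29650 = 2 * 5^2 * 593; sigma = (1 + 2) * (1 + 5 + 25) * (1 + 593) = 3 * 31 * 594 = 55242; answer 55242
Part 2: R1 = 55242; r = 18; T(2) = -3*(-21) + 3*(18) = 117; iterating: T(2)=117, T(3)=-414, T(4)=1593, T(5)=-6021, T(6)=22842, T(7)=-86589, T(8)=328293, T(9)=-1244646, T(10)=4718817, T(11)=-17890389; answer -17890389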